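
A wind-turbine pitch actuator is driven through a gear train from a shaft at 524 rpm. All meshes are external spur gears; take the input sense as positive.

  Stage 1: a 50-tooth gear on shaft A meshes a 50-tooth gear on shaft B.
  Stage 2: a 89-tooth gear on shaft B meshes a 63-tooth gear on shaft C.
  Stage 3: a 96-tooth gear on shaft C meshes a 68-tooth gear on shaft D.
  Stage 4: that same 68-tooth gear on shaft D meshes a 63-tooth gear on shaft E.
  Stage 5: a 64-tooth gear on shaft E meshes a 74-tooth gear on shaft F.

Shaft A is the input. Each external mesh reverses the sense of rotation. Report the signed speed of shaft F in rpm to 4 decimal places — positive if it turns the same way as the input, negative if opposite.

-975.5728 rpm (opposite to input, |ω| = 975.5728 rpm)

Stage 1 [50T→50T]: ω = 524.0000×50/50 = 524.0000 rpm, dir flips to −; running = −524.0000
Stage 2 [89T→63T]: ω = 524.0000×89/63 = 740.2540 rpm, dir flips to +; running = +740.2540
Stage 3 [96T→68T]: ω = 740.2540×96/68 = 1045.0644 rpm, dir flips to −; running = −1045.0644
Stage 4 [68T→63T]: ω = 1045.0644×68/63 = 1128.0060 rpm, dir flips to +; running = +1128.0060
Stage 5 [64T→74T]: ω = 1128.0060×64/74 = 975.5728 rpm, dir flips to −; running = −975.5728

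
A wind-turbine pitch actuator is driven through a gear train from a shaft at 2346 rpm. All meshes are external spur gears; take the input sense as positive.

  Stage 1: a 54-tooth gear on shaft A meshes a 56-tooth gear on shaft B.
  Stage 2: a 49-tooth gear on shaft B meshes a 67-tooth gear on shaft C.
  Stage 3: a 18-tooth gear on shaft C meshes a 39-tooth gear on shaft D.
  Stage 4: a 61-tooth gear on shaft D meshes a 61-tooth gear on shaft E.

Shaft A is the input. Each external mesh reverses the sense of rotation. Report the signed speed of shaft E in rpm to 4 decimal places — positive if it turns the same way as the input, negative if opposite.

+763.5947 rpm (same as input, |ω| = 763.5947 rpm)

Stage 1 [54T→56T]: ω = 2346.0000×54/56 = 2262.2143 rpm, dir flips to −; running = −2262.2143
Stage 2 [49T→67T]: ω = 2262.2143×49/67 = 1654.4552 rpm, dir flips to +; running = +1654.4552
Stage 3 [18T→39T]: ω = 1654.4552×18/39 = 763.5947 rpm, dir flips to −; running = −763.5947
Stage 4 [61T→61T]: ω = 763.5947×61/61 = 763.5947 rpm, dir flips to +; running = +763.5947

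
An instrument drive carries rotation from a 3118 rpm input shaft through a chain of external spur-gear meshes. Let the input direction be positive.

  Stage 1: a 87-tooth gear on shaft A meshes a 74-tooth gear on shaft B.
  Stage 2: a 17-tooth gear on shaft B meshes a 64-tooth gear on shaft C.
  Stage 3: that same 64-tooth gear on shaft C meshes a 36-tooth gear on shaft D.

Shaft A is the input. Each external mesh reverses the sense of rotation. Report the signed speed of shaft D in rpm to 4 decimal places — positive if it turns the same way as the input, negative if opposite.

Stage 1 [87T→74T]: ω = 3118.0000×87/74 = 3665.7568 rpm, dir flips to −; running = −3665.7568
Stage 2 [17T→64T]: ω = 3665.7568×17/64 = 973.7166 rpm, dir flips to +; running = +973.7166
Stage 3 [64T→36T]: ω = 973.7166×64/36 = 1731.0518 rpm, dir flips to −; running = −1731.0518

-1731.0518 rpm (opposite to input, |ω| = 1731.0518 rpm)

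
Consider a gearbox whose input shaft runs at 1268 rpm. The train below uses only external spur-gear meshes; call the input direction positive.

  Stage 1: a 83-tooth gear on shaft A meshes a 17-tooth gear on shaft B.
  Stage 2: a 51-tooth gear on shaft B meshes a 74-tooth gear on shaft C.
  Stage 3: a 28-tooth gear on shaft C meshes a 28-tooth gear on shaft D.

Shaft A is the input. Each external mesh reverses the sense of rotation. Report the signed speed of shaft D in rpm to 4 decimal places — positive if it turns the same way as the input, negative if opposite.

-4266.6486 rpm (opposite to input, |ω| = 4266.6486 rpm)

Stage 1 [83T→17T]: ω = 1268.0000×83/17 = 6190.8235 rpm, dir flips to −; running = −6190.8235
Stage 2 [51T→74T]: ω = 6190.8235×51/74 = 4266.6486 rpm, dir flips to +; running = +4266.6486
Stage 3 [28T→28T]: ω = 4266.6486×28/28 = 4266.6486 rpm, dir flips to −; running = −4266.6486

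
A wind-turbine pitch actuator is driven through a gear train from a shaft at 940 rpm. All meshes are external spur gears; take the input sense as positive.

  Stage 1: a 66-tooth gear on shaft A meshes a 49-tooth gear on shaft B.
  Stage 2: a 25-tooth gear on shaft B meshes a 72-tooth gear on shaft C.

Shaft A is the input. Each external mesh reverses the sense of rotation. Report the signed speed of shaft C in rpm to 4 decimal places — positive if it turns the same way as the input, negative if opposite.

Stage 1 [66T→49T]: ω = 940.0000×66/49 = 1266.1224 rpm, dir flips to −; running = −1266.1224
Stage 2 [25T→72T]: ω = 1266.1224×25/72 = 439.6259 rpm, dir flips to +; running = +439.6259

+439.6259 rpm (same as input, |ω| = 439.6259 rpm)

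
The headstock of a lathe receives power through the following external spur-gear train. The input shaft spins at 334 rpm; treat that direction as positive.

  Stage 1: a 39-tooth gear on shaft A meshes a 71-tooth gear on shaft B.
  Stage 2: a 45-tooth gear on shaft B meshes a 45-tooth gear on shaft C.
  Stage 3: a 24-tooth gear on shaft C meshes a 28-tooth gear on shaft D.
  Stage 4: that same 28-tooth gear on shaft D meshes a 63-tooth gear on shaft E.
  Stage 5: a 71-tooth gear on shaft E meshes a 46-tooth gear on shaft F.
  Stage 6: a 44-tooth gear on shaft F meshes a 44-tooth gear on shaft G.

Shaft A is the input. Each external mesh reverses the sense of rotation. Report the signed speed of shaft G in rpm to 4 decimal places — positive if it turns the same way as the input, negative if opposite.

Stage 1 [39T→71T]: ω = 334.0000×39/71 = 183.4648 rpm, dir flips to −; running = −183.4648
Stage 2 [45T→45T]: ω = 183.4648×45/45 = 183.4648 rpm, dir flips to +; running = +183.4648
Stage 3 [24T→28T]: ω = 183.4648×24/28 = 157.2555 rpm, dir flips to −; running = −157.2555
Stage 4 [28T→63T]: ω = 157.2555×28/63 = 69.8913 rpm, dir flips to +; running = +69.8913
Stage 5 [71T→46T]: ω = 69.8913×71/46 = 107.8758 rpm, dir flips to −; running = −107.8758
Stage 6 [44T→44T]: ω = 107.8758×44/44 = 107.8758 rpm, dir flips to +; running = +107.8758

+107.8758 rpm (same as input, |ω| = 107.8758 rpm)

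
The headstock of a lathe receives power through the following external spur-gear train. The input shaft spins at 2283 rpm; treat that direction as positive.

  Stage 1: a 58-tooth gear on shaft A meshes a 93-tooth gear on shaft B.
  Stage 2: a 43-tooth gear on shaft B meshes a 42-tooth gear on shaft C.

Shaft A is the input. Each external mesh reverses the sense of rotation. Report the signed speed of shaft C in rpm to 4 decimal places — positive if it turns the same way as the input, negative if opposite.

+1457.7066 rpm (same as input, |ω| = 1457.7066 rpm)

Stage 1 [58T→93T]: ω = 2283.0000×58/93 = 1423.8065 rpm, dir flips to −; running = −1423.8065
Stage 2 [43T→42T]: ω = 1423.8065×43/42 = 1457.7066 rpm, dir flips to +; running = +1457.7066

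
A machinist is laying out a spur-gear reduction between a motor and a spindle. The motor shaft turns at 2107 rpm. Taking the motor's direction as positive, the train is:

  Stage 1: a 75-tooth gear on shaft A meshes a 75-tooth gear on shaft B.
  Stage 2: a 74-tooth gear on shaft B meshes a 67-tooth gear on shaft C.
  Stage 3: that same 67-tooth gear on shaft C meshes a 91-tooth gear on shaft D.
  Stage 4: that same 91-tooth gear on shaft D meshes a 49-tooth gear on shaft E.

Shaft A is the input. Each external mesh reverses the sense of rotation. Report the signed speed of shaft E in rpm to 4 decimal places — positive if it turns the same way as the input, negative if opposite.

Stage 1 [75T→75T]: ω = 2107.0000×75/75 = 2107.0000 rpm, dir flips to −; running = −2107.0000
Stage 2 [74T→67T]: ω = 2107.0000×74/67 = 2327.1343 rpm, dir flips to +; running = +2327.1343
Stage 3 [67T→91T]: ω = 2327.1343×67/91 = 1713.3846 rpm, dir flips to −; running = −1713.3846
Stage 4 [91T→49T]: ω = 1713.3846×91/49 = 3182.0000 rpm, dir flips to +; running = +3182.0000

+3182.0000 rpm (same as input, |ω| = 3182.0000 rpm)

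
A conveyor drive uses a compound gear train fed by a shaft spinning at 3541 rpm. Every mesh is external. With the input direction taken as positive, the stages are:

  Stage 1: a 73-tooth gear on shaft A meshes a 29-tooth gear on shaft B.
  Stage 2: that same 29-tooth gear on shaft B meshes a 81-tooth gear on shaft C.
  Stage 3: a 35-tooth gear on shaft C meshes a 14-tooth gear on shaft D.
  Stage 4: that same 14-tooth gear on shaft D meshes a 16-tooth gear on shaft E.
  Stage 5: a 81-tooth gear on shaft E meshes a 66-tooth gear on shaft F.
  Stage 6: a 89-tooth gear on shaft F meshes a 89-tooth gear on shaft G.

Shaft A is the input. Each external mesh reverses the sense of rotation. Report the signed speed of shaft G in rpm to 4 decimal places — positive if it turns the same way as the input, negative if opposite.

+8567.4763 rpm (same as input, |ω| = 8567.4763 rpm)

Stage 1 [73T→29T]: ω = 3541.0000×73/29 = 8913.5517 rpm, dir flips to −; running = −8913.5517
Stage 2 [29T→81T]: ω = 8913.5517×29/81 = 3191.2716 rpm, dir flips to +; running = +3191.2716
Stage 3 [35T→14T]: ω = 3191.2716×35/14 = 7978.1790 rpm, dir flips to −; running = −7978.1790
Stage 4 [14T→16T]: ω = 7978.1790×14/16 = 6980.9066 rpm, dir flips to +; running = +6980.9066
Stage 5 [81T→66T]: ω = 6980.9066×81/66 = 8567.4763 rpm, dir flips to −; running = −8567.4763
Stage 6 [89T→89T]: ω = 8567.4763×89/89 = 8567.4763 rpm, dir flips to +; running = +8567.4763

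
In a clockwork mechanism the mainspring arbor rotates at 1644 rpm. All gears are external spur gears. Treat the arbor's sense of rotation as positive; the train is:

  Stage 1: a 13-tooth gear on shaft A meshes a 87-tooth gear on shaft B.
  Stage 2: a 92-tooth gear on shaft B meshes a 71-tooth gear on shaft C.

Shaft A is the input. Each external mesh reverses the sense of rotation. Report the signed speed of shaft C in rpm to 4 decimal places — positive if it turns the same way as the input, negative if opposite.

+318.3137 rpm (same as input, |ω| = 318.3137 rpm)

Stage 1 [13T→87T]: ω = 1644.0000×13/87 = 245.6552 rpm, dir flips to −; running = −245.6552
Stage 2 [92T→71T]: ω = 245.6552×92/71 = 318.3137 rpm, dir flips to +; running = +318.3137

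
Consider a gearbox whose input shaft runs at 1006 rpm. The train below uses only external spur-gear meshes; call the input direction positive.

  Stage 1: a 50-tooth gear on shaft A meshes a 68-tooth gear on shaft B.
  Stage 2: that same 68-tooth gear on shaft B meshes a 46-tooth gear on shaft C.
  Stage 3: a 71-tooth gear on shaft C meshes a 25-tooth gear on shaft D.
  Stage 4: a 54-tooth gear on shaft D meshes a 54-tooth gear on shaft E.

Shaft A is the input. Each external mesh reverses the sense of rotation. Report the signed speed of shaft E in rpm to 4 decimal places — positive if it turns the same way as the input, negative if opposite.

Stage 1 [50T→68T]: ω = 1006.0000×50/68 = 739.7059 rpm, dir flips to −; running = −739.7059
Stage 2 [68T→46T]: ω = 739.7059×68/46 = 1093.4783 rpm, dir flips to +; running = +1093.4783
Stage 3 [71T→25T]: ω = 1093.4783×71/25 = 3105.4783 rpm, dir flips to −; running = −3105.4783
Stage 4 [54T→54T]: ω = 3105.4783×54/54 = 3105.4783 rpm, dir flips to +; running = +3105.4783

+3105.4783 rpm (same as input, |ω| = 3105.4783 rpm)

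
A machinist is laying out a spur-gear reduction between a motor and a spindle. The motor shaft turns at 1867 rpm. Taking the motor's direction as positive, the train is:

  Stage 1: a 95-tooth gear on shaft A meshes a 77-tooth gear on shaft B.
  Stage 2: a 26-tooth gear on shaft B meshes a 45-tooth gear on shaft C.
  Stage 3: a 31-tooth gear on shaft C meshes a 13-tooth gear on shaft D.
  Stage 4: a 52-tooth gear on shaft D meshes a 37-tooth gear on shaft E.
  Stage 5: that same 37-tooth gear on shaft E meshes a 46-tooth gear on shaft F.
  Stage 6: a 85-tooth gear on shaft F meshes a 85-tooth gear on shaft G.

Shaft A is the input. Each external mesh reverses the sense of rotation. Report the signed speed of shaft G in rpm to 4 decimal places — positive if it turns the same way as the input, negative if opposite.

Stage 1 [95T→77T]: ω = 1867.0000×95/77 = 2303.4416 rpm, dir flips to −; running = −2303.4416
Stage 2 [26T→45T]: ω = 2303.4416×26/45 = 1330.8773 rpm, dir flips to +; running = +1330.8773
Stage 3 [31T→13T]: ω = 1330.8773×31/13 = 3173.6306 rpm, dir flips to −; running = −3173.6306
Stage 4 [52T→37T]: ω = 3173.6306×52/37 = 4460.2376 rpm, dir flips to +; running = +4460.2376
Stage 5 [37T→46T]: ω = 4460.2376×37/46 = 3587.5824 rpm, dir flips to −; running = −3587.5824
Stage 6 [85T→85T]: ω = 3587.5824×85/85 = 3587.5824 rpm, dir flips to +; running = +3587.5824

+3587.5824 rpm (same as input, |ω| = 3587.5824 rpm)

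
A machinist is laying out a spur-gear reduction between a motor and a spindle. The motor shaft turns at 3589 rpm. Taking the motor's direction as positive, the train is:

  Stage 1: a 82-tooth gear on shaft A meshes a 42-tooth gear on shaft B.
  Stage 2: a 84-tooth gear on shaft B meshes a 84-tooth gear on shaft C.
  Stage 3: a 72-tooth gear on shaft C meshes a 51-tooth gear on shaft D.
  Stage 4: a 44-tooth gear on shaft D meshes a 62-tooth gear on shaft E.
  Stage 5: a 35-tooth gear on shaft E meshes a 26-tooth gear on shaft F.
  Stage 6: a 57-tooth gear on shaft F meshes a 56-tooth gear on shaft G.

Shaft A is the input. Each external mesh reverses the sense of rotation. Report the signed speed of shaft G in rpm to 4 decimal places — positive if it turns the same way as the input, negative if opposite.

+9619.2863 rpm (same as input, |ω| = 9619.2863 rpm)

Stage 1 [82T→42T]: ω = 3589.0000×82/42 = 7007.0952 rpm, dir flips to −; running = −7007.0952
Stage 2 [84T→84T]: ω = 7007.0952×84/84 = 7007.0952 rpm, dir flips to +; running = +7007.0952
Stage 3 [72T→51T]: ω = 7007.0952×72/51 = 9892.3697 rpm, dir flips to −; running = −9892.3697
Stage 4 [44T→62T]: ω = 9892.3697×44/62 = 7020.3914 rpm, dir flips to +; running = +7020.3914
Stage 5 [35T→26T]: ω = 7020.3914×35/26 = 9450.5269 rpm, dir flips to −; running = −9450.5269
Stage 6 [57T→56T]: ω = 9450.5269×57/56 = 9619.2863 rpm, dir flips to +; running = +9619.2863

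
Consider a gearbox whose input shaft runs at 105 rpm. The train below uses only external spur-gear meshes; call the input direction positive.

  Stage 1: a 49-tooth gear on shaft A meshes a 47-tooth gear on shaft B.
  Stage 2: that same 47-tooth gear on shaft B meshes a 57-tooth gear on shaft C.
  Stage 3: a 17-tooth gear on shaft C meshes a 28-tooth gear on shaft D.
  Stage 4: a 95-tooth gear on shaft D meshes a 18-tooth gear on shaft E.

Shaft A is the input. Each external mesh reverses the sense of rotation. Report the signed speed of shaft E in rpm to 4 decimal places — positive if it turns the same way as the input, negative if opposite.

+289.2361 rpm (same as input, |ω| = 289.2361 rpm)

Stage 1 [49T→47T]: ω = 105.0000×49/47 = 109.4681 rpm, dir flips to −; running = −109.4681
Stage 2 [47T→57T]: ω = 109.4681×47/57 = 90.2632 rpm, dir flips to +; running = +90.2632
Stage 3 [17T→28T]: ω = 90.2632×17/28 = 54.8026 rpm, dir flips to −; running = −54.8026
Stage 4 [95T→18T]: ω = 54.8026×95/18 = 289.2361 rpm, dir flips to +; running = +289.2361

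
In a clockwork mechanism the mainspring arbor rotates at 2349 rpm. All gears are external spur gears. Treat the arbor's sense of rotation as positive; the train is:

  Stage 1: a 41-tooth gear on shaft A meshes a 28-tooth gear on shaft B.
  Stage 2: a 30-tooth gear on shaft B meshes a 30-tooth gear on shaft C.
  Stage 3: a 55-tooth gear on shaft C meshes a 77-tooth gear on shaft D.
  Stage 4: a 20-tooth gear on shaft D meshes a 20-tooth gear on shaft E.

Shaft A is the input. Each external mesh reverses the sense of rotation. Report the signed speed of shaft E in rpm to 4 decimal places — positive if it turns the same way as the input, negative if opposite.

Stage 1 [41T→28T]: ω = 2349.0000×41/28 = 3439.6071 rpm, dir flips to −; running = −3439.6071
Stage 2 [30T→30T]: ω = 3439.6071×30/30 = 3439.6071 rpm, dir flips to +; running = +3439.6071
Stage 3 [55T→77T]: ω = 3439.6071×55/77 = 2456.8622 rpm, dir flips to −; running = −2456.8622
Stage 4 [20T→20T]: ω = 2456.8622×20/20 = 2456.8622 rpm, dir flips to +; running = +2456.8622

+2456.8622 rpm (same as input, |ω| = 2456.8622 rpm)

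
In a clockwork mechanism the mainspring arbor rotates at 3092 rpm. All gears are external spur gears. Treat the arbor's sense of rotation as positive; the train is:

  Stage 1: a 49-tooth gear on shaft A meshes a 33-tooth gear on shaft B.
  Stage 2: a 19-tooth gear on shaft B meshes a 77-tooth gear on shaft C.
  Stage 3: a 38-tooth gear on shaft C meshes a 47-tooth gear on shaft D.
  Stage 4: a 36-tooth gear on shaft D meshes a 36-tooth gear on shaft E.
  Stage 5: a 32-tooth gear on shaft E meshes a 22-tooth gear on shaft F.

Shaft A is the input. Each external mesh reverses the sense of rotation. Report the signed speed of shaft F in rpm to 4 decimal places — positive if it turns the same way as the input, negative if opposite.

-1332.2862 rpm (opposite to input, |ω| = 1332.2862 rpm)

Stage 1 [49T→33T]: ω = 3092.0000×49/33 = 4591.1515 rpm, dir flips to −; running = −4591.1515
Stage 2 [19T→77T]: ω = 4591.1515×19/77 = 1132.8815 rpm, dir flips to +; running = +1132.8815
Stage 3 [38T→47T]: ω = 1132.8815×38/47 = 915.9468 rpm, dir flips to −; running = −915.9468
Stage 4 [36T→36T]: ω = 915.9468×36/36 = 915.9468 rpm, dir flips to +; running = +915.9468
Stage 5 [32T→22T]: ω = 915.9468×32/22 = 1332.2862 rpm, dir flips to −; running = −1332.2862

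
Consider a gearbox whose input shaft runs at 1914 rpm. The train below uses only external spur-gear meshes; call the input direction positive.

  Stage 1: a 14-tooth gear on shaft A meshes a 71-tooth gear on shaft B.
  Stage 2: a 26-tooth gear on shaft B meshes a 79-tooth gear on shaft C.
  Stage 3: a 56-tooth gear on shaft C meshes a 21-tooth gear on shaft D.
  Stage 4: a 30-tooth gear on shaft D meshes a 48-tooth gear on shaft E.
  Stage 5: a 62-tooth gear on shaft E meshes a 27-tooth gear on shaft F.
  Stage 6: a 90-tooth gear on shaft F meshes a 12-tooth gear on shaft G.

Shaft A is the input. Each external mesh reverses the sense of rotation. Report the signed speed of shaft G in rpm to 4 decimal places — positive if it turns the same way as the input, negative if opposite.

+3565.2978 rpm (same as input, |ω| = 3565.2978 rpm)

Stage 1 [14T→71T]: ω = 1914.0000×14/71 = 377.4085 rpm, dir flips to −; running = −377.4085
Stage 2 [26T→79T]: ω = 377.4085×26/79 = 124.2104 rpm, dir flips to +; running = +124.2104
Stage 3 [56T→21T]: ω = 124.2104×56/21 = 331.2277 rpm, dir flips to −; running = −331.2277
Stage 4 [30T→48T]: ω = 331.2277×30/48 = 207.0173 rpm, dir flips to +; running = +207.0173
Stage 5 [62T→27T]: ω = 207.0173×62/27 = 475.3730 rpm, dir flips to −; running = −475.3730
Stage 6 [90T→12T]: ω = 475.3730×90/12 = 3565.2978 rpm, dir flips to +; running = +3565.2978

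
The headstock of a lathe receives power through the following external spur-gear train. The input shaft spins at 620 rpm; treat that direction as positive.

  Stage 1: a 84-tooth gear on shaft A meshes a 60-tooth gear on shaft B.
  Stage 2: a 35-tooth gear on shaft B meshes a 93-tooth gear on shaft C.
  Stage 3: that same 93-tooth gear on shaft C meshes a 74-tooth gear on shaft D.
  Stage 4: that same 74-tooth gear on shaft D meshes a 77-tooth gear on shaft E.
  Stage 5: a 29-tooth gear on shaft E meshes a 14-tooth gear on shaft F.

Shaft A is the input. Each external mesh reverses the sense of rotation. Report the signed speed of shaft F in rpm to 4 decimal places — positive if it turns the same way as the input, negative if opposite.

-817.2727 rpm (opposite to input, |ω| = 817.2727 rpm)

Stage 1 [84T→60T]: ω = 620.0000×84/60 = 868.0000 rpm, dir flips to −; running = −868.0000
Stage 2 [35T→93T]: ω = 868.0000×35/93 = 326.6667 rpm, dir flips to +; running = +326.6667
Stage 3 [93T→74T]: ω = 326.6667×93/74 = 410.5405 rpm, dir flips to −; running = −410.5405
Stage 4 [74T→77T]: ω = 410.5405×74/77 = 394.5455 rpm, dir flips to +; running = +394.5455
Stage 5 [29T→14T]: ω = 394.5455×29/14 = 817.2727 rpm, dir flips to −; running = −817.2727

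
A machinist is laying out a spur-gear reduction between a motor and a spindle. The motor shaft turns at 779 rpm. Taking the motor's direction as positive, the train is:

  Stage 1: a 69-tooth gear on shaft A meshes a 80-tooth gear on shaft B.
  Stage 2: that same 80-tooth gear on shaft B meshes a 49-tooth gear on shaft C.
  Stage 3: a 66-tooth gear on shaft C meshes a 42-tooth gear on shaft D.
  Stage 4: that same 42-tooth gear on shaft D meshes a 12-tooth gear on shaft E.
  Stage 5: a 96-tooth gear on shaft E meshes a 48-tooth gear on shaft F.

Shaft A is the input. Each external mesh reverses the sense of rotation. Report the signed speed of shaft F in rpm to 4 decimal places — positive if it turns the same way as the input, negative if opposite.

-12066.5510 rpm (opposite to input, |ω| = 12066.5510 rpm)

Stage 1 [69T→80T]: ω = 779.0000×69/80 = 671.8875 rpm, dir flips to −; running = −671.8875
Stage 2 [80T→49T]: ω = 671.8875×80/49 = 1096.9592 rpm, dir flips to +; running = +1096.9592
Stage 3 [66T→42T]: ω = 1096.9592×66/42 = 1723.7930 rpm, dir flips to −; running = −1723.7930
Stage 4 [42T→12T]: ω = 1723.7930×42/12 = 6033.2755 rpm, dir flips to +; running = +6033.2755
Stage 5 [96T→48T]: ω = 6033.2755×96/48 = 12066.5510 rpm, dir flips to −; running = −12066.5510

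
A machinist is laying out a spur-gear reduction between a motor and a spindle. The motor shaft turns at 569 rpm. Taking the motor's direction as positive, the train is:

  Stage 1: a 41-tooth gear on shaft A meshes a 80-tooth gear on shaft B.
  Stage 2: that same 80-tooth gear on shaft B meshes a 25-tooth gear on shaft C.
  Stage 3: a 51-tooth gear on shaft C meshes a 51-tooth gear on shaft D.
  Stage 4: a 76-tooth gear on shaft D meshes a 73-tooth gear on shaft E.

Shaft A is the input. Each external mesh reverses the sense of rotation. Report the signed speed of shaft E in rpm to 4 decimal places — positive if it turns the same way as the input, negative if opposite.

+971.5090 rpm (same as input, |ω| = 971.5090 rpm)

Stage 1 [41T→80T]: ω = 569.0000×41/80 = 291.6125 rpm, dir flips to −; running = −291.6125
Stage 2 [80T→25T]: ω = 291.6125×80/25 = 933.1600 rpm, dir flips to +; running = +933.1600
Stage 3 [51T→51T]: ω = 933.1600×51/51 = 933.1600 rpm, dir flips to −; running = −933.1600
Stage 4 [76T→73T]: ω = 933.1600×76/73 = 971.5090 rpm, dir flips to +; running = +971.5090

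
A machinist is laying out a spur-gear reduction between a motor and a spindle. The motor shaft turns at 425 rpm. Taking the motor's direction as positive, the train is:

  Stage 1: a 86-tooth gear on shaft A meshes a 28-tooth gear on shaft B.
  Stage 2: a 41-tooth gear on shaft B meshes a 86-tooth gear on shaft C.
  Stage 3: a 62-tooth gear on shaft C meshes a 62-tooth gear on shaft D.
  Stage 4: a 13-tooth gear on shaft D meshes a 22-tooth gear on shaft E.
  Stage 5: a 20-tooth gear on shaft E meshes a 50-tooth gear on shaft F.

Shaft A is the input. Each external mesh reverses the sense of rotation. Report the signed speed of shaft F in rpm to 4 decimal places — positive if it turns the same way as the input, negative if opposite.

-147.0942 rpm (opposite to input, |ω| = 147.0942 rpm)

Stage 1 [86T→28T]: ω = 425.0000×86/28 = 1305.3571 rpm, dir flips to −; running = −1305.3571
Stage 2 [41T→86T]: ω = 1305.3571×41/86 = 622.3214 rpm, dir flips to +; running = +622.3214
Stage 3 [62T→62T]: ω = 622.3214×62/62 = 622.3214 rpm, dir flips to −; running = −622.3214
Stage 4 [13T→22T]: ω = 622.3214×13/22 = 367.7354 rpm, dir flips to +; running = +367.7354
Stage 5 [20T→50T]: ω = 367.7354×20/50 = 147.0942 rpm, dir flips to −; running = −147.0942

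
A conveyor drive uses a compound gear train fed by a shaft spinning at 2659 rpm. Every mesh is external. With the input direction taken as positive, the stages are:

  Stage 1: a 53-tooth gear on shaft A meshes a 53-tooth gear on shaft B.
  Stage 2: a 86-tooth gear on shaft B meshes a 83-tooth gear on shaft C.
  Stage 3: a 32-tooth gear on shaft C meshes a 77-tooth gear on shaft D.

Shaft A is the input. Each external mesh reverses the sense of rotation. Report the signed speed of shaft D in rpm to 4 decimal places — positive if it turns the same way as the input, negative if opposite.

Stage 1 [53T→53T]: ω = 2659.0000×53/53 = 2659.0000 rpm, dir flips to −; running = −2659.0000
Stage 2 [86T→83T]: ω = 2659.0000×86/83 = 2755.1084 rpm, dir flips to +; running = +2755.1084
Stage 3 [32T→77T]: ω = 2755.1084×32/77 = 1144.9801 rpm, dir flips to −; running = −1144.9801

-1144.9801 rpm (opposite to input, |ω| = 1144.9801 rpm)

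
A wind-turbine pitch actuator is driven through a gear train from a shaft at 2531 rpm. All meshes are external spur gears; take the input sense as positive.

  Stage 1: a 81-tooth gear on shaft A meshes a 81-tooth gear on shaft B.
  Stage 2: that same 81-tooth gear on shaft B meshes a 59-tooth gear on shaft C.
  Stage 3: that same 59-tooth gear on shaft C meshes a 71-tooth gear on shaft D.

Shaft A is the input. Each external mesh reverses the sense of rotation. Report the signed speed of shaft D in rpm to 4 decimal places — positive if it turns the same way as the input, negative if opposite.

Stage 1 [81T→81T]: ω = 2531.0000×81/81 = 2531.0000 rpm, dir flips to −; running = −2531.0000
Stage 2 [81T→59T]: ω = 2531.0000×81/59 = 3474.7627 rpm, dir flips to +; running = +3474.7627
Stage 3 [59T→71T]: ω = 3474.7627×59/71 = 2887.4789 rpm, dir flips to −; running = −2887.4789

-2887.4789 rpm (opposite to input, |ω| = 2887.4789 rpm)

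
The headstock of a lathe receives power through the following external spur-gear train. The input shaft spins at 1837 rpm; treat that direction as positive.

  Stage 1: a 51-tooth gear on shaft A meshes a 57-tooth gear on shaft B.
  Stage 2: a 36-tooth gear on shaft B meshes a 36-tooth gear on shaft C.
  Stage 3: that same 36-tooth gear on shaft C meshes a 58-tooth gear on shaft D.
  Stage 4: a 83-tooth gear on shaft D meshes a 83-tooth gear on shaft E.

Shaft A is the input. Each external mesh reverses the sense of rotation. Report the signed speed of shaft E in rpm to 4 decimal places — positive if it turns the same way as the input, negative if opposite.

Stage 1 [51T→57T]: ω = 1837.0000×51/57 = 1643.6316 rpm, dir flips to −; running = −1643.6316
Stage 2 [36T→36T]: ω = 1643.6316×36/36 = 1643.6316 rpm, dir flips to +; running = +1643.6316
Stage 3 [36T→58T]: ω = 1643.6316×36/58 = 1020.1851 rpm, dir flips to −; running = −1020.1851
Stage 4 [83T→83T]: ω = 1020.1851×83/83 = 1020.1851 rpm, dir flips to +; running = +1020.1851

+1020.1851 rpm (same as input, |ω| = 1020.1851 rpm)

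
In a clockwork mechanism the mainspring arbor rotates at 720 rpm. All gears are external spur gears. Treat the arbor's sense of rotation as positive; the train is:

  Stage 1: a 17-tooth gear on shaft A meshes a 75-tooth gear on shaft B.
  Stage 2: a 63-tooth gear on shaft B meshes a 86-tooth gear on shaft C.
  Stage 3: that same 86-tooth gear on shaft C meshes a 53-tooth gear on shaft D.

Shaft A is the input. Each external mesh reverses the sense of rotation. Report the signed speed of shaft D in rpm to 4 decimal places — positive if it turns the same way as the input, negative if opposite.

Stage 1 [17T→75T]: ω = 720.0000×17/75 = 163.2000 rpm, dir flips to −; running = −163.2000
Stage 2 [63T→86T]: ω = 163.2000×63/86 = 119.5535 rpm, dir flips to +; running = +119.5535
Stage 3 [86T→53T]: ω = 119.5535×86/53 = 193.9925 rpm, dir flips to −; running = −193.9925

-193.9925 rpm (opposite to input, |ω| = 193.9925 rpm)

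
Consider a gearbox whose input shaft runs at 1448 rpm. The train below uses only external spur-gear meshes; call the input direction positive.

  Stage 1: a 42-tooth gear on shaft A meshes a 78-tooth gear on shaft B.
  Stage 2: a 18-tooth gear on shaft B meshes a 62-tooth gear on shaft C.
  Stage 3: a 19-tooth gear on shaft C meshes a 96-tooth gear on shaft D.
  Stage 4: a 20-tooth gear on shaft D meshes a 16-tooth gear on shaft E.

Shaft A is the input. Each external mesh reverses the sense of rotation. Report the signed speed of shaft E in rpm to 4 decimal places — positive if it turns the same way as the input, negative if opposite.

+56.0011 rpm (same as input, |ω| = 56.0011 rpm)

Stage 1 [42T→78T]: ω = 1448.0000×42/78 = 779.6923 rpm, dir flips to −; running = −779.6923
Stage 2 [18T→62T]: ω = 779.6923×18/62 = 226.3623 rpm, dir flips to +; running = +226.3623
Stage 3 [19T→96T]: ω = 226.3623×19/96 = 44.8009 rpm, dir flips to −; running = −44.8009
Stage 4 [20T→16T]: ω = 44.8009×20/16 = 56.0011 rpm, dir flips to +; running = +56.0011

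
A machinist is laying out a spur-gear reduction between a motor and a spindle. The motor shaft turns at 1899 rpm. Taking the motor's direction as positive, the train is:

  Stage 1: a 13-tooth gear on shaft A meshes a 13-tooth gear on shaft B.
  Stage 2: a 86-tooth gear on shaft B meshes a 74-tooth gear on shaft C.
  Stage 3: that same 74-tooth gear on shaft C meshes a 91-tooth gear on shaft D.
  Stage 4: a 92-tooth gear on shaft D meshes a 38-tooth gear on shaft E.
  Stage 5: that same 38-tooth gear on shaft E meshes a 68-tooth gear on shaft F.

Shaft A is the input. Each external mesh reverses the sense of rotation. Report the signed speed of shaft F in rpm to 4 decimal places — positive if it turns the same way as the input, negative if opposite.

-2428.0685 rpm (opposite to input, |ω| = 2428.0685 rpm)

Stage 1 [13T→13T]: ω = 1899.0000×13/13 = 1899.0000 rpm, dir flips to −; running = −1899.0000
Stage 2 [86T→74T]: ω = 1899.0000×86/74 = 2206.9459 rpm, dir flips to +; running = +2206.9459
Stage 3 [74T→91T]: ω = 2206.9459×74/91 = 1794.6593 rpm, dir flips to −; running = −1794.6593
Stage 4 [92T→38T]: ω = 1794.6593×92/38 = 4344.9647 rpm, dir flips to +; running = +4344.9647
Stage 5 [38T→68T]: ω = 4344.9647×38/68 = 2428.0685 rpm, dir flips to −; running = −2428.0685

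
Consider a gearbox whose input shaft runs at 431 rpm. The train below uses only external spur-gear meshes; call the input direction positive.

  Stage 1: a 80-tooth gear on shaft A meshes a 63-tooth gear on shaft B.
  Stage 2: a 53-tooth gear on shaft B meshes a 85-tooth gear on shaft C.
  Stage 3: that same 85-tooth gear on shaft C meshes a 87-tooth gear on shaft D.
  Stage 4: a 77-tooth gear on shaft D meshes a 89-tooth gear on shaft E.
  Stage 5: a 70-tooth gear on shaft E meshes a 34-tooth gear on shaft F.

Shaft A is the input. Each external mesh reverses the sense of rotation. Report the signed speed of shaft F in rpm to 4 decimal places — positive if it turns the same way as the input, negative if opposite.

Stage 1 [80T→63T]: ω = 431.0000×80/63 = 547.3016 rpm, dir flips to −; running = −547.3016
Stage 2 [53T→85T]: ω = 547.3016×53/85 = 341.2586 rpm, dir flips to +; running = +341.2586
Stage 3 [85T→87T]: ω = 341.2586×85/87 = 333.4136 rpm, dir flips to −; running = −333.4136
Stage 4 [77T→89T]: ω = 333.4136×77/89 = 288.4590 rpm, dir flips to +; running = +288.4590
Stage 5 [70T→34T]: ω = 288.4590×70/34 = 593.8861 rpm, dir flips to −; running = −593.8861

-593.8861 rpm (opposite to input, |ω| = 593.8861 rpm)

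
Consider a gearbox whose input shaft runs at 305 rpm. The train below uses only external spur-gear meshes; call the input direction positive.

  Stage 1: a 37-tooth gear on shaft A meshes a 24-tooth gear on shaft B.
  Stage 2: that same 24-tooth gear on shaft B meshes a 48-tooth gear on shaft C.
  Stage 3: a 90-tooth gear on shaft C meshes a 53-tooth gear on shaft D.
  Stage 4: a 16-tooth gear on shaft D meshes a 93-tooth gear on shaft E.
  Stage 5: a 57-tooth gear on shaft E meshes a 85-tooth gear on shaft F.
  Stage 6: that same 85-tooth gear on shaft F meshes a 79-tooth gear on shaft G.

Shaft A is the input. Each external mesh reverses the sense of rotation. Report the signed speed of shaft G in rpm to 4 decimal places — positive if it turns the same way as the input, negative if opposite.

+49.5578 rpm (same as input, |ω| = 49.5578 rpm)

Stage 1 [37T→24T]: ω = 305.0000×37/24 = 470.2083 rpm, dir flips to −; running = −470.2083
Stage 2 [24T→48T]: ω = 470.2083×24/48 = 235.1042 rpm, dir flips to +; running = +235.1042
Stage 3 [90T→53T]: ω = 235.1042×90/53 = 399.2335 rpm, dir flips to −; running = −399.2335
Stage 4 [16T→93T]: ω = 399.2335×16/93 = 68.6853 rpm, dir flips to +; running = +68.6853
Stage 5 [57T→85T]: ω = 68.6853×57/85 = 46.0596 rpm, dir flips to −; running = −46.0596
Stage 6 [85T→79T]: ω = 46.0596×85/79 = 49.5578 rpm, dir flips to +; running = +49.5578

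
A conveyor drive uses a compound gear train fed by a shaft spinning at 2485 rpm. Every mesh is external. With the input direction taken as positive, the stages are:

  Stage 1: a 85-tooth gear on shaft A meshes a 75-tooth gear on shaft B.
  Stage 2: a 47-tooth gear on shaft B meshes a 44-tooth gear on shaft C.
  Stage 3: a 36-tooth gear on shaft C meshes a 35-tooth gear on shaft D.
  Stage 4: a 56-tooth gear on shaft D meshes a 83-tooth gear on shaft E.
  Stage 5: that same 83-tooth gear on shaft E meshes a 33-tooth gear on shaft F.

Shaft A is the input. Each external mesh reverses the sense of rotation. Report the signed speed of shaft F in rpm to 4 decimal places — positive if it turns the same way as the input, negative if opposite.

-5250.9488 rpm (opposite to input, |ω| = 5250.9488 rpm)

Stage 1 [85T→75T]: ω = 2485.0000×85/75 = 2816.3333 rpm, dir flips to −; running = −2816.3333
Stage 2 [47T→44T]: ω = 2816.3333×47/44 = 3008.3561 rpm, dir flips to +; running = +3008.3561
Stage 3 [36T→35T]: ω = 3008.3561×36/35 = 3094.3091 rpm, dir flips to −; running = −3094.3091
Stage 4 [56T→83T]: ω = 3094.3091×56/83 = 2087.7266 rpm, dir flips to +; running = +2087.7266
Stage 5 [83T→33T]: ω = 2087.7266×83/33 = 5250.9488 rpm, dir flips to −; running = −5250.9488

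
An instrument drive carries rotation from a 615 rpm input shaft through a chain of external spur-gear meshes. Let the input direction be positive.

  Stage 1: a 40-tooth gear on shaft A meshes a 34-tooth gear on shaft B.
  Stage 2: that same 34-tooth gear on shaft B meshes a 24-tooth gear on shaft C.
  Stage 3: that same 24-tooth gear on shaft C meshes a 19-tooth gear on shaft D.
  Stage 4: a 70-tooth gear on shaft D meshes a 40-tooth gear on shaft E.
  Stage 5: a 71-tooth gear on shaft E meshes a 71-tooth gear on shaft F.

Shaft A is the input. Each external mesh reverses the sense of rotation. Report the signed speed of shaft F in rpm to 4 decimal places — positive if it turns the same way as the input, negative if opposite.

-2265.7895 rpm (opposite to input, |ω| = 2265.7895 rpm)

Stage 1 [40T→34T]: ω = 615.0000×40/34 = 723.5294 rpm, dir flips to −; running = −723.5294
Stage 2 [34T→24T]: ω = 723.5294×34/24 = 1025.0000 rpm, dir flips to +; running = +1025.0000
Stage 3 [24T→19T]: ω = 1025.0000×24/19 = 1294.7368 rpm, dir flips to −; running = −1294.7368
Stage 4 [70T→40T]: ω = 1294.7368×70/40 = 2265.7895 rpm, dir flips to +; running = +2265.7895
Stage 5 [71T→71T]: ω = 2265.7895×71/71 = 2265.7895 rpm, dir flips to −; running = −2265.7895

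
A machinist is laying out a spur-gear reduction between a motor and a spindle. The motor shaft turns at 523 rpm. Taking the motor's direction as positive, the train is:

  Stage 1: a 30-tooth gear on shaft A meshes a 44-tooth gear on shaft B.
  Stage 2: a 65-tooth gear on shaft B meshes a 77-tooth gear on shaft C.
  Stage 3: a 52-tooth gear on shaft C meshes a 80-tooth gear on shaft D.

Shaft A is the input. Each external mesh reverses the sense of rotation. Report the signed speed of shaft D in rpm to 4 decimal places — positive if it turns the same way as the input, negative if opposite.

Stage 1 [30T→44T]: ω = 523.0000×30/44 = 356.5909 rpm, dir flips to −; running = −356.5909
Stage 2 [65T→77T]: ω = 356.5909×65/77 = 301.0183 rpm, dir flips to +; running = +301.0183
Stage 3 [52T→80T]: ω = 301.0183×52/80 = 195.6619 rpm, dir flips to −; running = −195.6619

-195.6619 rpm (opposite to input, |ω| = 195.6619 rpm)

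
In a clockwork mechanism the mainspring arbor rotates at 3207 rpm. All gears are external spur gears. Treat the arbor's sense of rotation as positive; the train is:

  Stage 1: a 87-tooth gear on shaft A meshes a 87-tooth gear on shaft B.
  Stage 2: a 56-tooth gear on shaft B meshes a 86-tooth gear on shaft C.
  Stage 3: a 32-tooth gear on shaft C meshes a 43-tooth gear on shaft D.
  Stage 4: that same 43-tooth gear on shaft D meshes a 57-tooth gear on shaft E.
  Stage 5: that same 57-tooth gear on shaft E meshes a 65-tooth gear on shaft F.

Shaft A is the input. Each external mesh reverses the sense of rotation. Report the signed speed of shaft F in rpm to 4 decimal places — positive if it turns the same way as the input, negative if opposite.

-1028.0758 rpm (opposite to input, |ω| = 1028.0758 rpm)

Stage 1 [87T→87T]: ω = 3207.0000×87/87 = 3207.0000 rpm, dir flips to −; running = −3207.0000
Stage 2 [56T→86T]: ω = 3207.0000×56/86 = 2088.2791 rpm, dir flips to +; running = +2088.2791
Stage 3 [32T→43T]: ω = 2088.2791×32/43 = 1554.0681 rpm, dir flips to −; running = −1554.0681
Stage 4 [43T→57T]: ω = 1554.0681×43/57 = 1172.3672 rpm, dir flips to +; running = +1172.3672
Stage 5 [57T→65T]: ω = 1172.3672×57/65 = 1028.0758 rpm, dir flips to −; running = −1028.0758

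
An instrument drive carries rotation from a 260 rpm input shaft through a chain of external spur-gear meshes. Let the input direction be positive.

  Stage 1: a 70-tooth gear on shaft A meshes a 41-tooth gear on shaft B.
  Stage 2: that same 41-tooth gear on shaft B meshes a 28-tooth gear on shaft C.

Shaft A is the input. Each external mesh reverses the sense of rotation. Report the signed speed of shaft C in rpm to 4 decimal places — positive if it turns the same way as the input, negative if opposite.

Stage 1 [70T→41T]: ω = 260.0000×70/41 = 443.9024 rpm, dir flips to −; running = −443.9024
Stage 2 [41T→28T]: ω = 443.9024×41/28 = 650.0000 rpm, dir flips to +; running = +650.0000

+650.0000 rpm (same as input, |ω| = 650.0000 rpm)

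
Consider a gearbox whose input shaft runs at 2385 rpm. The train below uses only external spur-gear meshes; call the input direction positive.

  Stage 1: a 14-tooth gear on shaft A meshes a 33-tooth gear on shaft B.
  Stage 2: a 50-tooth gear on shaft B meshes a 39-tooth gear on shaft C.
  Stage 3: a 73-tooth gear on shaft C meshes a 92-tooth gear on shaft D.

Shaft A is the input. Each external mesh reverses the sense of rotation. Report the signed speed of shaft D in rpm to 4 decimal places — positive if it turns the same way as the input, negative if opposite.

-1029.3022 rpm (opposite to input, |ω| = 1029.3022 rpm)

Stage 1 [14T→33T]: ω = 2385.0000×14/33 = 1011.8182 rpm, dir flips to −; running = −1011.8182
Stage 2 [50T→39T]: ω = 1011.8182×50/39 = 1297.2028 rpm, dir flips to +; running = +1297.2028
Stage 3 [73T→92T]: ω = 1297.2028×73/92 = 1029.3022 rpm, dir flips to −; running = −1029.3022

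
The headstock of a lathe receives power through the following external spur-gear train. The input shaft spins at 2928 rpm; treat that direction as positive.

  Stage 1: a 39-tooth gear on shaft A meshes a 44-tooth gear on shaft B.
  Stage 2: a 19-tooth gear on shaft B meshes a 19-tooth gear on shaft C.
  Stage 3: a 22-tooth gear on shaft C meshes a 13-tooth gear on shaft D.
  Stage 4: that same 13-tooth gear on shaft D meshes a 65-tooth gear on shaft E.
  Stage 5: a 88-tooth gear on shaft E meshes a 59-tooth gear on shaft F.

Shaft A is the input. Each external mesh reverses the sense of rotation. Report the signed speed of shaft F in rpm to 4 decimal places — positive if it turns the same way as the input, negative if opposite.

Stage 1 [39T→44T]: ω = 2928.0000×39/44 = 2595.2727 rpm, dir flips to −; running = −2595.2727
Stage 2 [19T→19T]: ω = 2595.2727×19/19 = 2595.2727 rpm, dir flips to +; running = +2595.2727
Stage 3 [22T→13T]: ω = 2595.2727×22/13 = 4392.0000 rpm, dir flips to −; running = −4392.0000
Stage 4 [13T→65T]: ω = 4392.0000×13/65 = 878.4000 rpm, dir flips to +; running = +878.4000
Stage 5 [88T→59T]: ω = 878.4000×88/59 = 1310.1559 rpm, dir flips to −; running = −1310.1559

-1310.1559 rpm (opposite to input, |ω| = 1310.1559 rpm)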